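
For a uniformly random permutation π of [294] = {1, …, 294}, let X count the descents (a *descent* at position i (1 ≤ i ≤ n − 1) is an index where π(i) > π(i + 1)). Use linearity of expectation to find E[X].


Write X = Σ X_I over i = 1, …, 293, with X_I the indicator of one descent.
There are 293 indicators.
For each fixed i, the pair (π(i), π(i+1)) is a uniformly random ordered pair of distinct values from {1, …, 294}; by symmetry P[π(i) > π(i+1)] = 1/2.
By linearity: E[X] = 293 · (1/2) = (294 − 1) · (1/2) = 293/2 ≈ 146.500.

E[X] = 293/2 = 146.500.


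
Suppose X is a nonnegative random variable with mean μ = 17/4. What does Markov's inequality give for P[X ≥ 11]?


μ = E[X] = 17/4, a = 11.
Markov: P[X ≥ 11] ≤ μ/a = (17/4)/11 = 17/44.
Numerically: ≈ 0.386.
(Since a = 11 > μ = 4.250, the bound 17/44 is < 1 and informative.)

P[X ≥ 11] ≤ 17/44 ≈ 0.386.


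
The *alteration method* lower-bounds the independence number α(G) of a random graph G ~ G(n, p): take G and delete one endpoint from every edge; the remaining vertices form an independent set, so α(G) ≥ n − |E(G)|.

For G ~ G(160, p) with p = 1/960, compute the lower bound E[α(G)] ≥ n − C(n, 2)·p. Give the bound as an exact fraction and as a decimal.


E[|E(G)|] = C(160, 2)·p = 12720 · (1/960) = 53/4.
E[α(G)] ≥ n − E[|E(G)|] = 160 − 53/4 = 587/4.
Numerically: ≈ 146.750000.
(This is only a lower bound; the true E[α(G)] may be larger.)

E[α(G)] ≥ 587/4 ≈ 146.750000.


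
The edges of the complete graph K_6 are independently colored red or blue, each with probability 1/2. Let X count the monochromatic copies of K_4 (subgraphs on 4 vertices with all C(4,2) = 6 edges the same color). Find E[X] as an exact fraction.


Let X = Σ_S X_S over the C(6, 4) = 15 subsets S of size 4, where X_S = 1 if the K_4 on S is monochromatic.
For a fixed S, the K_4 on S has C(4, 2) = 6 edges. P[all 6 edges red] = (1/2)^6, and likewise for blue, so P[monochromatic] = 2·(1/2)^6 = 2^{1 − 6} = 1/32.
By linearity: E[X] = C(6, 4) · 2^{1 − 6} = 15 · 1/32 = 15/32.
Numerically: E[X] ≈ 0.4688.

E[X] = C(6,4)·2^(1−C(4,2)) = 15/32 ≈ 0.4688.


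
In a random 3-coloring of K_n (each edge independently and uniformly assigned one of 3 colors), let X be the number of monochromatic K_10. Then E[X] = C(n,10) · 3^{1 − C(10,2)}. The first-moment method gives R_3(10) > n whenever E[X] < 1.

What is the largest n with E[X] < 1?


We need C(n, 10) · 3^{1 − 45} < 1, i.e. C(n, 10) < 3^{45 − 1} = 984770902183611232881.
Check values of n near the boundary:
  n = 568: C(568, 10) = 889446337783744949208; 889446337783744949208 < 984770902183611232881? YES
  n = 569: C(569, 10) = 905357721286137524328; 905357721286137524328 < 984770902183611232881? YES
  n = 570: C(570, 10) = 921524823451961408691; 921524823451961408691 < 984770902183611232881? YES
  n = 571: C(571, 10) = 937951290893172842001; 937951290893172842001 < 984770902183611232881? YES
  n = 572: C(572, 10) = 954640815642161682606; 954640815642161682606 < 984770902183611232881? YES
  n = 573: C(573, 10) = 971597135635805762226; 971597135635805762226 < 984770902183611232881? YES
  n = 574: C(574, 10) = 988824035203816502691; 988824035203816502691 < 984770902183611232881? NO
The largest n with C(n, 10) < 984770902183611232881 is n = 573 (where E[X] = 35985079097622435638/36472996377170786403 ≈ 0.9866). Hence R_3(10) > 573, i.e. R_3(10) ≥ 574.

Largest n = 573; hence R_3(10) > 573.


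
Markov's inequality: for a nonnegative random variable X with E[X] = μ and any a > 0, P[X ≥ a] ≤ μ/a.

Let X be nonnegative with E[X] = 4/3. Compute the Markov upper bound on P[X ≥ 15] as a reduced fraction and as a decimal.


μ = E[X] = 4/3, a = 15.
Markov: P[X ≥ 15] ≤ μ/a = (4/3)/15 = 4/45.
Numerically: ≈ 0.0889.
(Since a = 15 > μ = 1.3333, the bound 4/45 is < 1 and informative.)

P[X ≥ 15] ≤ 4/45 ≈ 0.0889.


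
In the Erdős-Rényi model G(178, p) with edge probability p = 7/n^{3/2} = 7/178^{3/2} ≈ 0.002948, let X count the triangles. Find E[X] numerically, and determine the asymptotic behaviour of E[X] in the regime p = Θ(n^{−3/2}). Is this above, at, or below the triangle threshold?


Number of potential triangles: C(178, 3) = 924176.
Each occurs with probability p³ ≈ (0.002948)³ ≈ 2.560968e-08.
By linearity: E[X] = C(178, 3)·p³ ≈ 924176 · 2.560968e-08 ≈ 0.0237.
Since α = 3/2 > 1, p = c/n^{3/2} = o(1/n) is below the triangle threshold p ~ 1/n. Asymptotically E[X] ~ (c³/6)·n^{3(1−α)} = (7³/6)·n^{-1.5} → 0, so by Markov's inequality G has no triangles w.h.p.

E[X] ≈ 0.0237; in regime p = Θ(1/n^{3/2}) E[X] tends to 0 (below the triangle threshold p ~ 1/n).


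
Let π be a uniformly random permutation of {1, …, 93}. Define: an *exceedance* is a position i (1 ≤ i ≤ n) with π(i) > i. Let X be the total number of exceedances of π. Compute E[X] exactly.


Write X = Σ_{i=1}^{93} X_i, where X_i = 1_{π(i) > i}.
For each fixed i, π(i) is uniform over {1, …, 93} (marginal of a uniform permutation), so P[π(i) > i] = (n − i)/n. Summing: Σ_{i=1}^{93} (n − i)/n = (0 + 1 + … + 92)/93 = 93(93 − 1)/(2·93) = (93 − 1)/2.
Hence E[X] = Σ_{i=1}^{93} (93 − i)/93 = 46 ≈ 46.00000.

E[X] = 46 = 46.00000.


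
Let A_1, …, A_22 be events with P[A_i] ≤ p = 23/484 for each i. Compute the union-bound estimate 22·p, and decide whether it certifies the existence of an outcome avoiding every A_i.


Union bound: P[∪_{i=1}^{22} A_i] ≤ Σ_i P[A_i] ≤ 22·p = 22·(23/484) = 23/22.
Numerically: 23/22 ≈ 1.045.
Is 23/22 < 1? NO.
Since the bound 23/22 is ≥ 1, the union bound is uninformative here; it does NOT by itself certify existence.

22·p = 23/22 ≈ 1.045; existence NOT certified by the union bound.


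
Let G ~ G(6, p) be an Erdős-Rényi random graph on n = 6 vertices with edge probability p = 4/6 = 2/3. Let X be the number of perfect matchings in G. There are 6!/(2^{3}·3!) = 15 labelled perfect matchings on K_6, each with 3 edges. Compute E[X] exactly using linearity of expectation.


K_6 has 6!/(2^{3}·3!) = 15 labelled perfect matchings.
For each such perfect matching H, let X_H = 1 if all 3 edges of H are present in G. Then P[X_H = 1] = p^{3} = (2/3)^{3} = 8/27.
Summing the indicators: E[X] = Σ_H E[X_H] = 15 · p^{3} = 15 · 8/27 = 40/9.
Numerically: E[X] ≈ 4.444.

E[X] = 15 · (2/3)^{3} = 40/9 ≈ 4.444.


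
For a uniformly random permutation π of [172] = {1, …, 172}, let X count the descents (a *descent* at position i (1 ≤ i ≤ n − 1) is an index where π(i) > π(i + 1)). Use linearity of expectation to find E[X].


Write X = Σ X_I over i = 1, …, 171, with X_I the indicator of one descent.
There are 171 indicators.
For each fixed i, the pair (π(i), π(i+1)) is a uniformly random ordered pair of distinct values from {1, …, 172}; by symmetry P[π(i) > π(i+1)] = 1/2.
By linearity: E[X] = 171 · (1/2) = (172 − 1) · (1/2) = 171/2 ≈ 85.500000.

E[X] = 171/2 = 85.500000.


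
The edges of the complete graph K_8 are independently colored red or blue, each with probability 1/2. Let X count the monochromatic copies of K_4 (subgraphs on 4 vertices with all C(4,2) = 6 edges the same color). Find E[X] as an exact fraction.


Let X = Σ_S X_S over the C(8, 4) = 70 subsets S of size 4, where X_S = 1 if the K_4 on S is monochromatic.
For a fixed S, the K_4 on S has C(4, 2) = 6 edges. P[all 6 edges red] = (1/2)^6, and likewise for blue, so P[monochromatic] = 2·(1/2)^6 = 2^{1 − 6} = 1/32.
Summing: E[X] = C(8, 4) · 2^{1 − 6} = 70 · 1/32 = 35/16.
Numerically: E[X] ≈ 2.188.

E[X] = C(8,4)·2^(1−C(4,2)) = 35/16 ≈ 2.188.


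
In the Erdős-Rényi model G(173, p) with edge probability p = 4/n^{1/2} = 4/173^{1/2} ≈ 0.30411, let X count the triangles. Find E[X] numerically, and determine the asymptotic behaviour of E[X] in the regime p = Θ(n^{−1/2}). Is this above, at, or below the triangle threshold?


Number of potential triangles: C(173, 3) = 848046.
Each occurs with probability p³ ≈ (0.30411)³ ≈ 2.8126184e-02.
By linearity: E[X] = C(173, 3)·p³ ≈ 848046 · 2.8126184e-02 ≈ 23852.29815.
Since α = 1/2 < 1, p = c/n^{1/2} ≫ 1/n is above the triangle threshold p ~ 1/n. Asymptotically E[X] ~ (c³/6)·n^{3(1−α)} = (4³/6)·n^{1.5} → ∞; triangles are abundant w.h.p.

E[X] ≈ 23852.29815; in regime p = Θ(1/n^{1/2}) E[X] diverges (above the triangle threshold p ~ 1/n).


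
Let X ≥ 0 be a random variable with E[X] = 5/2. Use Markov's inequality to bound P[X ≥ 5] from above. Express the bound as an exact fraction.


μ = E[X] = 5/2, a = 5.
Markov: P[X ≥ 5] ≤ μ/a = (5/2)/5 = 1/2.
Numerically: ≈ 0.5000.
(Since a = 5 > μ = 2.5000, the bound 1/2 is < 1 and informative.)

P[X ≥ 5] ≤ 1/2 ≈ 0.5000.


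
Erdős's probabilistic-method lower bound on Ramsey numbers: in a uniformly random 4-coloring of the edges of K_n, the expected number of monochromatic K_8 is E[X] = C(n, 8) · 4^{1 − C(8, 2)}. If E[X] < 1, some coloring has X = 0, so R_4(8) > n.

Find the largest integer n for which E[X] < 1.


We need C(n, 8) · 4^{1 − 28} < 1, i.e. C(n, 8) < 4^{28 − 1} = 18014398509481984.
Check values of n near the boundary:
  n = 402: C(402, 8) = 15770615726749950; 15770615726749950 < 18014398509481984? YES
  n = 403: C(403, 8) = 16090020602228430; 16090020602228430 < 18014398509481984? YES
  n = 404: C(404, 8) = 16415071523485570; 16415071523485570 < 18014398509481984? YES
  n = 405: C(405, 8) = 16745853821188050; 16745853821188050 < 18014398509481984? YES
  n = 406: C(406, 8) = 17082453897995850; 17082453897995850 < 18014398509481984? YES
  n = 407: C(407, 8) = 17424959239309050; 17424959239309050 < 18014398509481984? YES
  n = 408: C(408, 8) = 17773458424095231; 17773458424095231 < 18014398509481984? YES
  n = 409: C(409, 8) = 18128041135797879; 18128041135797879 < 18014398509481984? NO
The largest n with C(n, 8) < 18014398509481984 is n = 408 (where E[X] = 17773458424095231/18014398509481984 ≈ 0.9866). Hence R_4(8) > 408, i.e. R_4(8) ≥ 409.

Largest n = 408; hence R_4(8) > 408.


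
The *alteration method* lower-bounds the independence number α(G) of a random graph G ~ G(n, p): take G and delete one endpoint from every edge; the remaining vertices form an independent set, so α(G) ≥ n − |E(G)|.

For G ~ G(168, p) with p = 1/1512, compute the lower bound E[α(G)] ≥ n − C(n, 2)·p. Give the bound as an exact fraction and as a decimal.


E[|E(G)|] = C(168, 2)·p = 14028 · (1/1512) = 167/18.
E[α(G)] ≥ n − E[|E(G)|] = 168 − 167/18 = 2857/18.
Numerically: ≈ 158.722222.
(This is only a lower bound; the true E[α(G)] may be larger.)

E[α(G)] ≥ 2857/18 ≈ 158.722222.


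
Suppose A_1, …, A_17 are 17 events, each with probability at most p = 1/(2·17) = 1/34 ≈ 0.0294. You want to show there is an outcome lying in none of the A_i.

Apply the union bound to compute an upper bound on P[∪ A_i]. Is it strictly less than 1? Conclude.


Union bound: P[∪_{i=1}^{17} A_i] ≤ Σ_i P[A_i] ≤ 17·p = 17·(1/34) = 1/2.
Numerically: 1/2 ≈ 0.5000.
Is 1/2 < 1? YES.
Since P[∪ A_i] ≤ 1/2 < 1, the complement has P[∩ A_i^c] ≥ 1 − 1/2 = 1/2 > 0, so some outcome avoids every A_i.

17·p = 1/2 ≈ 0.5000; existence CERTIFIED by the union bound.


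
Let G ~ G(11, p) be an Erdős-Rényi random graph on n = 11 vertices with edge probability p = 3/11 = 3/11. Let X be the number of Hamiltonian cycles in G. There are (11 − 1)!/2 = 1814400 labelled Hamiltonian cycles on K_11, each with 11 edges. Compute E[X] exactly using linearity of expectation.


K_11 has (11 − 1)!/2 = 1814400 labelled Hamiltonian cycles.
For each such Hamiltonian cycle H, let X_H = 1 if all 11 edges of H are present in G. Then P[X_H = 1] = p^{11} = (3/11)^{11} = 177147/285311670611.
By linearity: E[X] = Σ_H E[X_H] = 1814400 · p^{11} = 1814400 · 177147/285311670611 = 321415516800/285311670611.
Numerically: E[X] ≈ 1.12654.

E[X] = 1814400 · (3/11)^{11} = 321415516800/285311670611 ≈ 1.12654.


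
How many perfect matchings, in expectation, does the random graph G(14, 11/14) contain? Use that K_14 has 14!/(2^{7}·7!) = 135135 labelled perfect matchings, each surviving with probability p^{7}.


K_14 has 14!/(2^{7}·7!) = 135135 labelled perfect matchings.
For each such perfect matching H, let X_H = 1 if all 7 edges of H are present in G. Then P[X_H = 1] = p^{7} = (11/14)^{7} = 19487171/105413504.
Summing the indicators: E[X] = Σ_H E[X_H] = 135135 · p^{7} = 135135 · 19487171/105413504 = 376199836155/15059072.
Numerically: E[X] ≈ 2.5e+04.

E[X] = 135135 · (11/14)^{7} = 376199836155/15059072 ≈ 2.5e+04.


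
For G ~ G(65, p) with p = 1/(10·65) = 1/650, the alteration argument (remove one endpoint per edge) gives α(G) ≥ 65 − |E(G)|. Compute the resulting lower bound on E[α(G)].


E[|E(G)|] = C(65, 2)·p = 2080 · (1/650) = 16/5.
E[α(G)] ≥ n − E[|E(G)|] = 65 − 16/5 = 309/5.
Numerically: ≈ 61.800.
(This is only a lower bound; the true E[α(G)] may be larger.)

E[α(G)] ≥ 309/5 ≈ 61.800.


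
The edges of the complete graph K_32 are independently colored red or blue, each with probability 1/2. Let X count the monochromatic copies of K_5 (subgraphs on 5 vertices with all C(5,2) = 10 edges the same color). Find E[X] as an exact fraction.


Let X = Σ_S X_S over the C(32, 5) = 201376 subsets S of size 5, where X_S = 1 if the K_5 on S is monochromatic.
For a fixed S, the K_5 on S has C(5, 2) = 10 edges. P[all 10 edges red] = (1/2)^10, and likewise for blue, so P[monochromatic] = 2·(1/2)^10 = 2^{1 − 10} = 1/512.
By linearity: E[X] = C(32, 5) · 2^{1 − 10} = 201376 · 1/512 = 6293/16.
Numerically: E[X] ≈ 393.312.

E[X] = C(32,5)·2^(1−C(5,2)) = 6293/16 ≈ 393.312.


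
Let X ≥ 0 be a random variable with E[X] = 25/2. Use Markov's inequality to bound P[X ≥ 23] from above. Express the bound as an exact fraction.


μ = E[X] = 25/2, a = 23.
Markov: P[X ≥ 23] ≤ μ/a = (25/2)/23 = 25/46.
Numerically: ≈ 0.54348.
(Since a = 23 > μ = 12.50000, the bound 25/46 is < 1 and informative.)

P[X ≥ 23] ≤ 25/46 ≈ 0.54348.


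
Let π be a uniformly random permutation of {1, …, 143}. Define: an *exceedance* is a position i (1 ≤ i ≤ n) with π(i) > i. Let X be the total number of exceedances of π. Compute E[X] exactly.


Write X = Σ_{i=1}^{143} X_i, where X_i = 1_{π(i) > i}.
For each fixed i, π(i) is uniform over {1, …, 143} (marginal of a uniform permutation), so P[π(i) > i] = (n − i)/n. Summing: Σ_{i=1}^{143} (n − i)/n = (0 + 1 + … + 142)/143 = 143(143 − 1)/(2·143) = (143 − 1)/2.
Hence E[X] = Σ_{i=1}^{143} (143 − i)/143 = 71 ≈ 71.000.

E[X] = 71 = 71.000.


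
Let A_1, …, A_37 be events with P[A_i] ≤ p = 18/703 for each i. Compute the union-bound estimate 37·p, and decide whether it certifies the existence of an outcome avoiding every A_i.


Union bound: P[∪_{i=1}^{37} A_i] ≤ Σ_i P[A_i] ≤ 37·p = 37·(18/703) = 18/19.
Numerically: 18/19 ≈ 0.94737.
Is 18/19 < 1? YES.
Since P[∪ A_i] ≤ 18/19 < 1, the complement has P[∩ A_i^c] ≥ 1 − 18/19 = 1/19 > 0, so some outcome avoids every A_i.

37·p = 18/19 ≈ 0.94737; existence CERTIFIED by the union bound.


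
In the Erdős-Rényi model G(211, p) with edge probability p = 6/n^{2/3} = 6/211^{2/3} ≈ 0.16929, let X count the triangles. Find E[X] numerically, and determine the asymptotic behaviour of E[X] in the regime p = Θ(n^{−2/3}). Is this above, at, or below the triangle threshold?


Number of potential triangles: C(211, 3) = 1543465.
Each occurs with probability p³ ≈ (0.16929)³ ≈ 4.8516430e-03.
By linearity: E[X] = C(211, 3)·p³ ≈ 1543465 · 4.8516430e-03 ≈ 7488.34123.
Since α = 2/3 < 1, p = c/n^{2/3} ≫ 1/n is above the triangle threshold p ~ 1/n. Asymptotically E[X] ~ (c³/6)·n^{3(1−α)} = (6³/6)·n^{1} → ∞; triangles are abundant w.h.p.

E[X] ≈ 7488.34123; in regime p = Θ(1/n^{2/3}) E[X] diverges (above the triangle threshold p ~ 1/n).


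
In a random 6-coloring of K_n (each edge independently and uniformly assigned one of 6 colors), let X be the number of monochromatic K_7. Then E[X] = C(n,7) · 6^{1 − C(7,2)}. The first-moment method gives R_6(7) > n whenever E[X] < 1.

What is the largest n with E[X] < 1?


We need C(n, 7) · 6^{1 − 21} < 1, i.e. C(n, 7) < 6^{21 − 1} = 3656158440062976.
Check values of n near the boundary:
  n = 564: C(564, 7) = 3469685994423792; 3469685994423792 < 3656158440062976? YES
  n = 565: C(565, 7) = 3513212521235560; 3513212521235560 < 3656158440062976? YES
  n = 566: C(566, 7) = 3557206237959440; 3557206237959440 < 3656158440062976? YES
  n = 567: C(567, 7) = 3601671315933933; 3601671315933933 < 3656158440062976? YES
  n = 568: C(568, 7) = 3646611956239704; 3646611956239704 < 3656158440062976? YES
  n = 569: C(569, 7) = 3692032389858348; 3692032389858348 < 3656158440062976? NO
  n = 570: C(570, 7) = 3737936877831720; 3737936877831720 < 3656158440062976? NO
  n = 571: C(571, 7) = 3784329711421830; 3784329711421830 < 3656158440062976? NO
The largest n with C(n, 7) < 3656158440062976 is n = 568 (where E[X] = 16882462760369/16926659444736 ≈ 0.9974). Hence R_6(7) > 568, i.e. R_6(7) ≥ 569.

Largest n = 568; hence R_6(7) > 568.


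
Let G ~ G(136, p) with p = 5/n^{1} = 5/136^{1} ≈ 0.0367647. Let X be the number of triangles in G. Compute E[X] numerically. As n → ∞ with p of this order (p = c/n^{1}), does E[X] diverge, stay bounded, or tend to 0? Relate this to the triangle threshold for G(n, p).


Number of potential triangles: C(136, 3) = 410040.
Each occurs with probability p³ ≈ (0.0367647)³ ≈ 4.96927794e-05.
By linearity: E[X] = C(136, 3)·p³ ≈ 410040 · 4.96927794e-05 ≈ 20.376027.
Here α = 1, so p = 5/n is exactly at the triangle threshold p ~ 1/n. Asymptotically E[X] → c³/6 = 5³/6 = 125/6 ≈ 20.833333, a bounded constant. In this regime the triangle count is asymptotically Poisson(c³/6).

E[X] ≈ 20.376027; in regime p = Θ(1/n^{1}) E[X] stays bounded (at the triangle threshold p ~ 1/n).


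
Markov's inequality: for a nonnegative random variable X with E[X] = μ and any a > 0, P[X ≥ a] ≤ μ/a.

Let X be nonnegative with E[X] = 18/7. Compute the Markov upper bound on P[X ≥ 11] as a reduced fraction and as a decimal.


μ = E[X] = 18/7, a = 11.
Markov: P[X ≥ 11] ≤ μ/a = (18/7)/11 = 18/77.
Numerically: ≈ 0.2338.
(Since a = 11 > μ = 2.5714, the bound 18/77 is < 1 and informative.)

P[X ≥ 11] ≤ 18/77 ≈ 0.2338.


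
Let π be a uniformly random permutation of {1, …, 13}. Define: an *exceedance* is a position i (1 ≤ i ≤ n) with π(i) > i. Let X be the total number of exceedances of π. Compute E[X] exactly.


Write X = Σ_{i=1}^{13} X_i, where X_i = 1_{π(i) > i}.
For each fixed i, π(i) is uniform over {1, …, 13} (marginal of a uniform permutation), so P[π(i) > i] = (n − i)/n. Summing: Σ_{i=1}^{13} (n − i)/n = (0 + 1 + … + 12)/13 = 13(13 − 1)/(2·13) = (13 − 1)/2.
Hence E[X] = Σ_{i=1}^{13} (13 − i)/13 = 6 ≈ 6.000000.

E[X] = 6 = 6.000000.


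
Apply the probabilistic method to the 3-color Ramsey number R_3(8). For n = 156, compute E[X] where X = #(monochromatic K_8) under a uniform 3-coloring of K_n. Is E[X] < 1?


E[X] = C(156, 8) · 3^{1 − 28} = 7248464019225 · 3^{−27} = 7248464019225/7625597484987.
As a reduced fraction: E[X] = 805384891025/847288609443 ≈ 0.951.
Is E[X] < 1? YES.
Since E[X] < 1, there exists a 3-coloring of K_{156} with no monochromatic K_8; hence R_3(8) > 156.

E[X] = 805384891025/847288609443 ≈ 0.951; E[X] < 1, so R_3(8) > 156.


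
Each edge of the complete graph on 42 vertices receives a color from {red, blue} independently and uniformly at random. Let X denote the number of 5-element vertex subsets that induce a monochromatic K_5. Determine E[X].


Let X = Σ_S X_S over the C(42, 5) = 850668 subsets S of size 5, where X_S = 1 if the K_5 on S is monochromatic.
For a fixed S, the K_5 on S has C(5, 2) = 10 edges. P[all 10 edges red] = (1/2)^10, and likewise for blue, so P[monochromatic] = 2·(1/2)^10 = 2^{1 − 10} = 1/512.
By linearity of expectation: E[X] = C(42, 5) · 2^{1 − 10} = 850668 · 1/512 = 212667/128.
Numerically: E[X] ≈ 1661.4609.

E[X] = C(42,5)·2^(1−C(5,2)) = 212667/128 ≈ 1661.4609.


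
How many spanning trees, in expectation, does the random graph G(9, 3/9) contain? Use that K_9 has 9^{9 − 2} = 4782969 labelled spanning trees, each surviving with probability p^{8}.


K_9 has 9^{9 − 2} = 4782969 labelled spanning trees.
For each such spanning tree H, let X_H = 1 if all 8 edges of H are present in G. Then P[X_H = 1] = p^{8} = (1/3)^{8} = 1/6561.
By linearity: E[X] = Σ_H E[X_H] = 4782969 · p^{8} = 4782969 · 1/6561 = 729.
Numerically: E[X] ≈ 729.

E[X] = 4782969 · (1/3)^{8} = 729 ≈ 729.


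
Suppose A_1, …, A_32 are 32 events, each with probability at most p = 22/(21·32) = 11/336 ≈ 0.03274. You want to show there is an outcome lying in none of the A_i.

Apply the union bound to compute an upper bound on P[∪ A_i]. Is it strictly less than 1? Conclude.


Union bound: P[∪_{i=1}^{32} A_i] ≤ Σ_i P[A_i] ≤ 32·p = 32·(11/336) = 22/21.
Numerically: 22/21 ≈ 1.04762.
Is 22/21 < 1? NO.
Since the bound 22/21 is ≥ 1, the union bound is uninformative here; it does NOT by itself certify existence.

32·p = 22/21 ≈ 1.04762; existence NOT certified by the union bound.


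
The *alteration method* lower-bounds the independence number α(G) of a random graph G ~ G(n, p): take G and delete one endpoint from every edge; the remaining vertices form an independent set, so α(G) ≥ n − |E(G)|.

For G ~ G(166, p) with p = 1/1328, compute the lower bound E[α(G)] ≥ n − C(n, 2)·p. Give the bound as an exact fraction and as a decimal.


E[|E(G)|] = C(166, 2)·p = 13695 · (1/1328) = 165/16.
E[α(G)] ≥ n − E[|E(G)|] = 166 − 165/16 = 2491/16.
Numerically: ≈ 155.687500.
(This is only a lower bound; the true E[α(G)] may be larger.)

E[α(G)] ≥ 2491/16 ≈ 155.687500.


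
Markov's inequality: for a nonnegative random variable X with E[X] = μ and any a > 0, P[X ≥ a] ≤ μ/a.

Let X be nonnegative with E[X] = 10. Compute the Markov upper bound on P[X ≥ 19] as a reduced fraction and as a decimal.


μ = E[X] = 10, a = 19.
Markov: P[X ≥ 19] ≤ μ/a = (10)/19 = 10/19.
Numerically: ≈ 0.526.
(Since a = 19 > μ = 10.000, the bound 10/19 is < 1 and informative.)

P[X ≥ 19] ≤ 10/19 ≈ 0.526.


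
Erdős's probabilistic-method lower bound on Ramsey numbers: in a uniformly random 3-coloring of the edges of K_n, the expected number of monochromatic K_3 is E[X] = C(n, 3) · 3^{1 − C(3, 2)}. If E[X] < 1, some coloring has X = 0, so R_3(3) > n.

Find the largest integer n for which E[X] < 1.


We need C(n, 3) · 3^{1 − 3} < 1, i.e. C(n, 3) < 3^{3 − 1} = 9.
Check values of n near the boundary:
  n = 3: C(3, 3) = 1; 1 < 9? YES
  n = 4: C(4, 3) = 4; 4 < 9? YES
  n = 5: C(5, 3) = 10; 10 < 9? NO
  n = 6: C(6, 3) = 20; 20 < 9? NO
The largest n with C(n, 3) < 9 is n = 4 (where E[X] = 4/9 ≈ 0.444444). Hence R_3(3) > 4, i.e. R_3(3) ≥ 5.

Largest n = 4; hence R_3(3) > 4.


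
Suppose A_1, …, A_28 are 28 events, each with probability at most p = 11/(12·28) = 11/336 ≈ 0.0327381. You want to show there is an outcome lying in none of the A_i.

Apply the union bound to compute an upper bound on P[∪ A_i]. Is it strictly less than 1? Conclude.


Union bound: P[∪_{i=1}^{28} A_i] ≤ Σ_i P[A_i] ≤ 28·p = 28·(11/336) = 11/12.
Numerically: 11/12 ≈ 0.9166667.
Is 11/12 < 1? YES.
Since P[∪ A_i] ≤ 11/12 < 1, the complement has P[∩ A_i^c] ≥ 1 − 11/12 = 1/12 > 0, so some outcome avoids every A_i.

28·p = 11/12 ≈ 0.9166667; existence CERTIFIED by the union bound.


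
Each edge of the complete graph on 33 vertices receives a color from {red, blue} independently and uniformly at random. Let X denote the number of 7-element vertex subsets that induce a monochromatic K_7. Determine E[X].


Let X = Σ_S X_S over the C(33, 7) = 4272048 subsets S of size 7, where X_S = 1 if the K_7 on S is monochromatic.
For a fixed S, the K_7 on S has C(7, 2) = 21 edges. P[all 21 edges red] = (1/2)^21, and likewise for blue, so P[monochromatic] = 2·(1/2)^21 = 2^{1 − 21} = 1/1048576.
By linearity: E[X] = C(33, 7) · 2^{1 − 21} = 4272048 · 1/1048576 = 267003/65536.
Numerically: E[X] ≈ 4.0741.

E[X] = C(33,7)·2^(1−C(7,2)) = 267003/65536 ≈ 4.0741.


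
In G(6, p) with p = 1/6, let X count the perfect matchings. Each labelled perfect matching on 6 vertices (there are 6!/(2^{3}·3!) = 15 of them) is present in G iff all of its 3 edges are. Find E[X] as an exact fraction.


K_6 has 6!/(2^{3}·3!) = 15 labelled perfect matchings.
For each such perfect matching H, let X_H = 1 if all 3 edges of H are present in G. Then P[X_H = 1] = p^{3} = (1/6)^{3} = 1/216.
Summing the indicators: E[X] = Σ_H E[X_H] = 15 · p^{3} = 15 · 1/216 = 5/72.
Numerically: E[X] ≈ 0.0694.

E[X] = 15 · (1/6)^{3} = 5/72 ≈ 0.0694.


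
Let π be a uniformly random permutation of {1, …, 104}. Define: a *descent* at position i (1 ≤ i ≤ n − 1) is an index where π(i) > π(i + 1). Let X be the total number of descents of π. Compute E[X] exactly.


Write X = Σ X_I over i = 1, …, 103, with X_I the indicator of one descent.
There are 103 indicators.
For each fixed i, the pair (π(i), π(i+1)) is a uniformly random ordered pair of distinct values from {1, …, 104}; by symmetry P[π(i) > π(i+1)] = 1/2.
By linearity: E[X] = 103 · (1/2) = (104 − 1) · (1/2) = 103/2 ≈ 51.50000.

E[X] = 103/2 = 51.50000.


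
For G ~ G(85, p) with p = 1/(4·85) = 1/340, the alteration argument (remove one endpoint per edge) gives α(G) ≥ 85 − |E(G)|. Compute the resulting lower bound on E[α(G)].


E[|E(G)|] = C(85, 2)·p = 3570 · (1/340) = 21/2.
E[α(G)] ≥ n − E[|E(G)|] = 85 − 21/2 = 149/2.
Numerically: ≈ 74.500.
(This is only a lower bound; the true E[α(G)] may be larger.)

E[α(G)] ≥ 149/2 ≈ 74.500.


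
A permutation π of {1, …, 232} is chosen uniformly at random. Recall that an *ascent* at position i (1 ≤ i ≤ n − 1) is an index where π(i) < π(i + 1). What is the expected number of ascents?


Write X = Σ X_I over i = 1, …, 231, with X_I the indicator of one ascent.
There are 231 indicators.
For each fixed i, the pair (π(i), π(i+1)) is a uniformly random ordered pair of distinct values from {1, …, 232}; by symmetry P[π(i) < π(i+1)] = 1/2.
By linearity: E[X] = 231 · (1/2) = (232 − 1) · (1/2) = 231/2 ≈ 115.500.

E[X] = 231/2 = 115.500.


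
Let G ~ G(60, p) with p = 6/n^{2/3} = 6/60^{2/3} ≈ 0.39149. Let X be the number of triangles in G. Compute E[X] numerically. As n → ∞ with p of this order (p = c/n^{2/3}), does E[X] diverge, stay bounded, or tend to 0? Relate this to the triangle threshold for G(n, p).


Number of potential triangles: C(60, 3) = 34220.
Each occurs with probability p³ ≈ (0.39149)³ ≈ 6.0000000e-02.
By linearity: E[X] = C(60, 3)·p³ ≈ 34220 · 6.0000000e-02 ≈ 2053.20000.
Since α = 2/3 < 1, p = c/n^{2/3} ≫ 1/n is above the triangle threshold p ~ 1/n. Asymptotically E[X] ~ (c³/6)·n^{3(1−α)} = (6³/6)·n^{1} → ∞; triangles are abundant w.h.p.

E[X] ≈ 2053.20000; in regime p = Θ(1/n^{2/3}) E[X] diverges (above the triangle threshold p ~ 1/n).


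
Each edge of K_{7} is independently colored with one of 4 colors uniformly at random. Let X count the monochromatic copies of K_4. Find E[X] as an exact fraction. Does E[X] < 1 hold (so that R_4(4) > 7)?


E[X] = C(7, 4) · 4^{1 − 6} = 35 · 4^{−5} = 35/1024.
As a reduced fraction: E[X] = 35/1024 ≈ 0.034180.
Is E[X] < 1? YES.
Since E[X] < 1, there exists a 4-coloring of K_{7} with no monochromatic K_4; hence R_4(4) > 7.

E[X] = 35/1024 ≈ 0.034180; E[X] < 1, so R_4(4) > 7.


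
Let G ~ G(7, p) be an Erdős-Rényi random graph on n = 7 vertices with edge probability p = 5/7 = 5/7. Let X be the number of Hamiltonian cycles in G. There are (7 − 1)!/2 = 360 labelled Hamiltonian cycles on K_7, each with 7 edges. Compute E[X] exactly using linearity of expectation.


K_7 has (7 − 1)!/2 = 360 labelled Hamiltonian cycles.
For each such Hamiltonian cycle H, let X_H = 1 if all 7 edges of H are present in G. Then P[X_H = 1] = p^{7} = (5/7)^{7} = 78125/823543.
By linearity of expectation: E[X] = Σ_H E[X_H] = 360 · p^{7} = 360 · 78125/823543 = 28125000/823543.
Numerically: E[X] ≈ 34.2.

E[X] = 360 · (5/7)^{7} = 28125000/823543 ≈ 34.2.


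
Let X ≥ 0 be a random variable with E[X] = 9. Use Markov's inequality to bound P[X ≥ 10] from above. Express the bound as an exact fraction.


μ = E[X] = 9, a = 10.
Markov: P[X ≥ 10] ≤ μ/a = (9)/10 = 9/10.
Numerically: ≈ 0.900000.
(Since a = 10 > μ = 9.000000, the bound 9/10 is < 1 and informative.)

P[X ≥ 10] ≤ 9/10 ≈ 0.900000.


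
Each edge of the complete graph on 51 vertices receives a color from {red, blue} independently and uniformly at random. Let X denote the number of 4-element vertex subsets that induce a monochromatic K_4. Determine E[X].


Let X = Σ_S X_S over the C(51, 4) = 249900 subsets S of size 4, where X_S = 1 if the K_4 on S is monochromatic.
For a fixed S, the K_4 on S has C(4, 2) = 6 edges. P[all 6 edges red] = (1/2)^6, and likewise for blue, so P[monochromatic] = 2·(1/2)^6 = 2^{1 − 6} = 1/32.
By linearity: E[X] = C(51, 4) · 2^{1 − 6} = 249900 · 1/32 = 62475/8.
Numerically: E[X] ≈ 7809.375.

E[X] = C(51,4)·2^(1−C(4,2)) = 62475/8 ≈ 7809.375.


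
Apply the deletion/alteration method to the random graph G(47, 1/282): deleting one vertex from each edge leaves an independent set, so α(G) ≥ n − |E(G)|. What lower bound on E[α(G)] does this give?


E[|E(G)|] = C(47, 2)·p = 1081 · (1/282) = 23/6.
E[α(G)] ≥ n − E[|E(G)|] = 47 − 23/6 = 259/6.
Numerically: ≈ 43.167.
(This is only a lower bound; the true E[α(G)] may be larger.)

E[α(G)] ≥ 259/6 ≈ 43.167.


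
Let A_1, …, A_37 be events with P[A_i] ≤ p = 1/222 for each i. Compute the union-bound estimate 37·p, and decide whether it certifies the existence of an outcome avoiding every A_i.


Union bound: P[∪_{i=1}^{37} A_i] ≤ Σ_i P[A_i] ≤ 37·p = 37·(1/222) = 1/6.
Numerically: 1/6 ≈ 0.16667.
Is 1/6 < 1? YES.
Since P[∪ A_i] ≤ 1/6 < 1, the complement has P[∩ A_i^c] ≥ 1 − 1/6 = 5/6 > 0, so some outcome avoids every A_i.

37·p = 1/6 ≈ 0.16667; existence CERTIFIED by the union bound.


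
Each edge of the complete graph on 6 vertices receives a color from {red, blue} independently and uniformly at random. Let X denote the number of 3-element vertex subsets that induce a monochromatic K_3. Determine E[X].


Let X = Σ_S X_S over the C(6, 3) = 20 subsets S of size 3, where X_S = 1 if the K_3 on S is monochromatic.
For a fixed S, the K_3 on S has C(3, 2) = 3 edges. P[all 3 edges red] = (1/2)^3, and likewise for blue, so P[monochromatic] = 2·(1/2)^3 = 2^{1 − 3} = 1/4.
By linearity: E[X] = C(6, 3) · 2^{1 − 3} = 20 · 1/4 = 5.
Numerically: E[X] ≈ 5.00000.

E[X] = C(6,3)·2^(1−C(3,2)) = 5 ≈ 5.00000.


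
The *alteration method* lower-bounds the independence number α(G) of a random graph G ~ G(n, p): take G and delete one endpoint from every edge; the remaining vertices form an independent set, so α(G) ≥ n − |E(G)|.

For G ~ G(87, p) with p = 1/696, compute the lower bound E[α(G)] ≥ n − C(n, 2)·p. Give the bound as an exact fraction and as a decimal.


E[|E(G)|] = C(87, 2)·p = 3741 · (1/696) = 43/8.
E[α(G)] ≥ n − E[|E(G)|] = 87 − 43/8 = 653/8.
Numerically: ≈ 81.6250.
(This is only a lower bound; the true E[α(G)] may be larger.)

E[α(G)] ≥ 653/8 ≈ 81.6250.


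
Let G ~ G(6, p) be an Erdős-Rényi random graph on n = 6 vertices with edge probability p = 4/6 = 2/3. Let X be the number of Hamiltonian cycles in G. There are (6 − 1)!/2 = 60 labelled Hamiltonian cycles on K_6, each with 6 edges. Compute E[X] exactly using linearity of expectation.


K_6 has (6 − 1)!/2 = 60 labelled Hamiltonian cycles.
For each such Hamiltonian cycle H, let X_H = 1 if all 6 edges of H are present in G. Then P[X_H = 1] = p^{6} = (2/3)^{6} = 64/729.
By linearity of expectation: E[X] = Σ_H E[X_H] = 60 · p^{6} = 60 · 64/729 = 1280/243.
Numerically: E[X] ≈ 5.27.

E[X] = 60 · (2/3)^{6} = 1280/243 ≈ 5.27.


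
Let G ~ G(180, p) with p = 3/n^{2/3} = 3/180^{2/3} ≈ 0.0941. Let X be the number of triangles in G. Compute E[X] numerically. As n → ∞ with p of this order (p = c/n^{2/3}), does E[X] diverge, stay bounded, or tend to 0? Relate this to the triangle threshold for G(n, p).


Number of potential triangles: C(180, 3) = 955860.
Each occurs with probability p³ ≈ (0.0941)³ ≈ 8.33333e-04.
By linearity: E[X] = C(180, 3)·p³ ≈ 955860 · 8.33333e-04 ≈ 796.550.
Since α = 2/3 < 1, p = c/n^{2/3} ≫ 1/n is above the triangle threshold p ~ 1/n. Asymptotically E[X] ~ (c³/6)·n^{3(1−α)} = (3³/6)·n^{1} → ∞; triangles are abundant w.h.p.

E[X] ≈ 796.550; in regime p = Θ(1/n^{2/3}) E[X] diverges (above the triangle threshold p ~ 1/n).


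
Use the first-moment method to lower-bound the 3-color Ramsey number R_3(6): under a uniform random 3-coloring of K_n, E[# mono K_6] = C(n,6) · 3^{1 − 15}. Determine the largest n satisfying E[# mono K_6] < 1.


We need C(n, 6) · 3^{1 − 15} < 1, i.e. C(n, 6) < 3^{15 − 1} = 4782969.
Check values of n near the boundary:
  n = 39: C(39, 6) = 3262623; 3262623 < 4782969? YES
  n = 40: C(40, 6) = 3838380; 3838380 < 4782969? YES
  n = 41: C(41, 6) = 4496388; 4496388 < 4782969? YES
  n = 42: C(42, 6) = 5245786; 5245786 < 4782969? NO
  n = 43: C(43, 6) = 6096454; 6096454 < 4782969? NO
The largest n with C(n, 6) < 4782969 is n = 41 (where E[X] = 1498796/1594323 ≈ 0.94008). Hence R_3(6) > 41, i.e. R_3(6) ≥ 42.

Largest n = 41; hence R_3(6) > 41.


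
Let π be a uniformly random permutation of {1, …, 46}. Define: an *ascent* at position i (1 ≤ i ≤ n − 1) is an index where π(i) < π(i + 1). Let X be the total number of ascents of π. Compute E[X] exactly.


Write X = Σ X_I over i = 1, …, 45, with X_I the indicator of one ascent.
There are 45 indicators.
For each fixed i, the pair (π(i), π(i+1)) is a uniformly random ordered pair of distinct values from {1, …, 46}; by symmetry P[π(i) < π(i+1)] = 1/2.
By linearity: E[X] = 45 · (1/2) = (46 − 1) · (1/2) = 45/2 ≈ 22.500.

E[X] = 45/2 = 22.500.


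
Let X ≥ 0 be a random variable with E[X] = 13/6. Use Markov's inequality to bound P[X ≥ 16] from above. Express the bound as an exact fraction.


μ = E[X] = 13/6, a = 16.
Markov: P[X ≥ 16] ≤ μ/a = (13/6)/16 = 13/96.
Numerically: ≈ 0.135.
(Since a = 16 > μ = 2.167, the bound 13/96 is < 1 and informative.)

P[X ≥ 16] ≤ 13/96 ≈ 0.135.


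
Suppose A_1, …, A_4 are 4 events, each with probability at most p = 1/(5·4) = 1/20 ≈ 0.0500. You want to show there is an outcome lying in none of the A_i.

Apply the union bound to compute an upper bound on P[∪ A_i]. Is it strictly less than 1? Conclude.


Union bound: P[∪_{i=1}^{4} A_i] ≤ Σ_i P[A_i] ≤ 4·p = 4·(1/20) = 1/5.
Numerically: 1/5 ≈ 0.2000.
Is 1/5 < 1? YES.
Since P[∪ A_i] ≤ 1/5 < 1, the complement has P[∩ A_i^c] ≥ 1 − 1/5 = 4/5 > 0, so some outcome avoids every A_i.

4·p = 1/5 ≈ 0.2000; existence CERTIFIED by the union bound.


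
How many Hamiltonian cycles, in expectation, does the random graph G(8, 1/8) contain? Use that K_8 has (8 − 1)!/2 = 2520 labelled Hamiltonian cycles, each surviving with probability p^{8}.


K_8 has (8 − 1)!/2 = 2520 labelled Hamiltonian cycles.
For each such Hamiltonian cycle H, let X_H = 1 if all 8 edges of H are present in G. Then P[X_H = 1] = p^{8} = (1/8)^{8} = 1/16777216.
By linearity: E[X] = Σ_H E[X_H] = 2520 · p^{8} = 2520 · 1/16777216 = 315/2097152.
Numerically: E[X] ≈ 0.0001502.

E[X] = 2520 · (1/8)^{8} = 315/2097152 ≈ 0.0001502.


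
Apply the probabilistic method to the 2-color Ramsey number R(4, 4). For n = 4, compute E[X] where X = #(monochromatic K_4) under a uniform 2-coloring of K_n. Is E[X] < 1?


E[X] = C(4, 4) · 2^{1 − 6} = 1 · 2^{−5} = 1/32.
As a reduced fraction: E[X] = 1/32 ≈ 0.031250.
Is E[X] < 1? YES.
Since E[X] < 1, there exists a 2-coloring of K_{4} with no monochromatic K_4; hence R(4, 4) > 4.

E[X] = 1/32 ≈ 0.031250; E[X] < 1, so R(4, 4) > 4.


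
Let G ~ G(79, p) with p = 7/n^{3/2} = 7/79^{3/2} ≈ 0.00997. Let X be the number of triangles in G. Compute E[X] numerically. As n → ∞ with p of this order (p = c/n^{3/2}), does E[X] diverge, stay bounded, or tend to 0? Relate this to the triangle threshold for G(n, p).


Number of potential triangles: C(79, 3) = 79079.
Each occurs with probability p³ ≈ (0.00997)³ ≈ 9.90769e-07.
By linearity: E[X] = C(79, 3)·p³ ≈ 79079 · 9.90769e-07 ≈ 0.078.
Since α = 3/2 > 1, p = c/n^{3/2} = o(1/n) is below the triangle threshold p ~ 1/n. Asymptotically E[X] ~ (c³/6)·n^{3(1−α)} = (7³/6)·n^{-1.5} → 0, so by Markov's inequality G has no triangles w.h.p.

E[X] ≈ 0.078; in regime p = Θ(1/n^{3/2}) E[X] tends to 0 (below the triangle threshold p ~ 1/n).


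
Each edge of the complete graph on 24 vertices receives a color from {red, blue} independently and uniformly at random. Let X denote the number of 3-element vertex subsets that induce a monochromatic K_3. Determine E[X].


Let X = Σ_S X_S over the C(24, 3) = 2024 subsets S of size 3, where X_S = 1 if the K_3 on S is monochromatic.
For a fixed S, the K_3 on S has C(3, 2) = 3 edges. P[all 3 edges red] = (1/2)^3, and likewise for blue, so P[monochromatic] = 2·(1/2)^3 = 2^{1 − 3} = 1/4.
Summing: E[X] = C(24, 3) · 2^{1 − 3} = 2024 · 1/4 = 506.
Numerically: E[X] ≈ 506.000000.

E[X] = C(24,3)·2^(1−C(3,2)) = 506 ≈ 506.000000.


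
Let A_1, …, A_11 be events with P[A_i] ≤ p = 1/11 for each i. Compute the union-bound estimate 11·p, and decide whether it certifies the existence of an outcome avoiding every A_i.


Union bound: P[∪_{i=1}^{11} A_i] ≤ Σ_i P[A_i] ≤ 11·p = 11·(1/11) = 1.
Numerically: 1 ≈ 1.00000.
Is 1 < 1? NO.
Since the bound 1 is ≥ 1, the union bound is uninformative here; it does NOT by itself certify existence.

11·p = 1 ≈ 1.00000; existence NOT certified by the union bound.


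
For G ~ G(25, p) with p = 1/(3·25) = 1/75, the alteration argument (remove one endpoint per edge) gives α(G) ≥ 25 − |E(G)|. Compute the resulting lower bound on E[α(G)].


E[|E(G)|] = C(25, 2)·p = 300 · (1/75) = 4.
E[α(G)] ≥ n − E[|E(G)|] = 25 − 4 = 21.
Numerically: ≈ 21.000.
(This is only a lower bound; the true E[α(G)] may be larger.)

E[α(G)] ≥ 21 ≈ 21.000.


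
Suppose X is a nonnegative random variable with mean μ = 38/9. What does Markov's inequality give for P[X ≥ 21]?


μ = E[X] = 38/9, a = 21.
Markov: P[X ≥ 21] ≤ μ/a = (38/9)/21 = 38/189.
Numerically: ≈ 0.201058.
(Since a = 21 > μ = 4.222222, the bound 38/189 is < 1 and informative.)

P[X ≥ 21] ≤ 38/189 ≈ 0.201058.


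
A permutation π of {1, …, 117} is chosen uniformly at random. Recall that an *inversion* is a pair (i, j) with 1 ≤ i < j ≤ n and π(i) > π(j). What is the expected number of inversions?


Write X = Σ X_I over the C(117, 2) = 6786 pairs i < j, with X_I the indicator of one inversion.
There are 6786 indicators.
For each fixed pair i < j, the values π(i) and π(j) are two distinct elements of {1, …, 117} in uniformly random order; by symmetry P[π(i) > π(j)] = 1/2.
By linearity: E[X] = 6786 · (1/2) = C(117, 2) · (1/2) = 6786/2 = 3393 ≈ 3393.00000.

E[X] = 3393 = 3393.00000.


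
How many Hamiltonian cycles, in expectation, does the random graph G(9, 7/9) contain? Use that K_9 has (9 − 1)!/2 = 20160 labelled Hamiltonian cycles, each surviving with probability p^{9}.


K_9 has (9 − 1)!/2 = 20160 labelled Hamiltonian cycles.
For each such Hamiltonian cycle H, let X_H = 1 if all 9 edges of H are present in G. Then P[X_H = 1] = p^{9} = (7/9)^{9} = 40353607/387420489.
Summing the indicators: E[X] = Σ_H E[X_H] = 20160 · p^{9} = 20160 · 40353607/387420489 = 90392079680/43046721.
Numerically: E[X] ≈ 2099.86.

E[X] = 20160 · (7/9)^{9} = 90392079680/43046721 ≈ 2099.86.
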